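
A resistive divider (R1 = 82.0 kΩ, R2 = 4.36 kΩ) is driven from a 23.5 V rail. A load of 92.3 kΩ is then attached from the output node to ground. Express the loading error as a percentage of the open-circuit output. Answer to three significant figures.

4.29 %

The divider's output (Thévenin) resistance is R1‖R2 = 4.140 kΩ.
Fractional drop under load = R_th/(R_th + R_L) = 4.140 / (4.140 + 92.3) = 0.04293.
So the output falls by 4.29 %.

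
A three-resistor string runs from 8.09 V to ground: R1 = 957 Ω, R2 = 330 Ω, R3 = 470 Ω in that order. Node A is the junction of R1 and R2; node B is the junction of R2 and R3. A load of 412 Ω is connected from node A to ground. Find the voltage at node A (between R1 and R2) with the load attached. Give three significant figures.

Below node A the series string R2+R3 = 800.0 Ω sits in parallel with the 412 Ω load: 271.9 Ω.
V_A = 8.09 × 271.9/(957 + 271.9) = 1.79 V.

V ≈ 1.79 V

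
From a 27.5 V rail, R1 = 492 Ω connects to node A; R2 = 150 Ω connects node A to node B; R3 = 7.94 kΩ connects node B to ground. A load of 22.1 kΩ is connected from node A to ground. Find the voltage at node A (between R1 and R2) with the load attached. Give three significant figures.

V ≈ 25.4 V

Below node A the series string R2+R3 = 8090 Ω sits in parallel with the 22100 Ω load: 5922 Ω.
V_A = 27.5 × 5922/(492 + 5922) = 25.4 V.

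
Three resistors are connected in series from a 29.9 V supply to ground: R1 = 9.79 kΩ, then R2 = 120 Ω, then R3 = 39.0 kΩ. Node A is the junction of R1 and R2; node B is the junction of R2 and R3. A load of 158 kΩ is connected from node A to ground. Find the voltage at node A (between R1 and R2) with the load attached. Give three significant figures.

Below node A the series string R2+R3 = 39120 Ω sits in parallel with the 158000 Ω load: 31360 Ω.
V_A = 29.9 × 31360/(9790 + 31360) = 22.8 V.

V ≈ 22.8 V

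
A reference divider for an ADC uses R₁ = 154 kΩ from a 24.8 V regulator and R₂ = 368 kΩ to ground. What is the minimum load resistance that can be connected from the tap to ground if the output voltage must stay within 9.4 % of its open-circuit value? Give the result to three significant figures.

R_L(min) ≈ 1.05 MΩ

Output resistance R_th = R₁‖R₂ = (154 × 368)/522.0 = 108.6 kΩ.
The fractional drop is R_th/(R_th + R_L); requiring this ≤ 0.0940 gives R_L ≥ R_th(1/0.0940 − 1) = 108.6 × 9.638 = 1.05 MΩ.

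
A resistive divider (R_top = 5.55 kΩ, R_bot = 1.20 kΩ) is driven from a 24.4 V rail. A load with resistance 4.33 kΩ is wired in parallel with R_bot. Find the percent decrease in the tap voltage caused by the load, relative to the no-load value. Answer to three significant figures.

The divider's output (Thévenin) resistance is R_top‖R_bot = 0.9867 kΩ.
Fractional drop under load = R_th/(R_th + R_L) = 0.9867 / (0.9867 + 4.33) = 0.1856.
So the output falls by 18.6 %.

18.6 %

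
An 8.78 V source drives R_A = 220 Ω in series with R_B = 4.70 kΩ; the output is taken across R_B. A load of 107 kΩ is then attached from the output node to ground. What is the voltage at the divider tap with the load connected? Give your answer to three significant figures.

The load sits in parallel with R_B: R_B‖R_L = (4700 × 107000) / (4700 + 107000) = 4502 Ω.
V_out = 8.78 × 4502 / (220 + 4502) = 8.78 × 4502/4722 = 8.37 V.

V_out ≈ 8.37 V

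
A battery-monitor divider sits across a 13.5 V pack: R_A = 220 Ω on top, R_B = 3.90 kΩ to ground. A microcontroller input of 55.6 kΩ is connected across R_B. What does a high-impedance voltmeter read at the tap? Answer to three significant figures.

V_out ≈ 12.7 V

The load sits in parallel with R_B: R_B‖R_L = (3900 × 55600) / (3900 + 55600) = 3644 Ω.
V_out = 13.5 × 3644 / (220 + 3644) = 13.5 × 3644/3864 = 12.7 V.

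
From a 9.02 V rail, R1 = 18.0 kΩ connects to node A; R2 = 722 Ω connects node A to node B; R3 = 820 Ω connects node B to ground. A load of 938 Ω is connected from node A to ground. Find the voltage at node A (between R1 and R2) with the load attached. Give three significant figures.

Below node A the series string R2+R3 = 1542 Ω sits in parallel with the 938 Ω load: 583.2 Ω.
V_A = 9.02 × 583.2/(18000 + 583.2) = 0.283 V.

V ≈ 0.283 V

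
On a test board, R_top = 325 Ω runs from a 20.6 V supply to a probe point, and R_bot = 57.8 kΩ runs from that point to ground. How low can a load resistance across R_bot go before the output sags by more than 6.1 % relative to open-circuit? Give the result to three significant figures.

R_L(min) ≈ 4.97 kΩ

Output resistance R_th = R_top‖R_bot = (325 × 57800)/58120 = 323.2 Ω.
The fractional drop is R_th/(R_th + R_L); requiring this ≤ 0.0610 gives R_L ≥ R_th(1/0.0610 − 1) = 323.2 × 15.39 = 4.97 kΩ.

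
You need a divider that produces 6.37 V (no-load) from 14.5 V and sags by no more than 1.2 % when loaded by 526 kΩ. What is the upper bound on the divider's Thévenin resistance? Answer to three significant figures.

R_th ≤ 6.39 kΩ

Loading drop = R_th/(R_th + R_L) ≤ 0.0120, so R_th ≤ R_L · ε/(1−ε) = 526 kΩ × 0.0120/0.9880 = 6.39 kΩ.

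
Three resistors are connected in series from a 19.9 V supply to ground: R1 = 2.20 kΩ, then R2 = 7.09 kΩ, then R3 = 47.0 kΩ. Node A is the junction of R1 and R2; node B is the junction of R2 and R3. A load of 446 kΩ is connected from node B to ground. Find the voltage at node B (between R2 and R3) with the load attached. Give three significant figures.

At node B, R3 is in parallel with the load: R3‖R_L = 42.52 kΩ.
Below node A the resistance is R2 + (R3‖R_L) = 49.61 kΩ, so V_A = 19.9 × 49.61/51.81 = 19.05 V.
Then V_B = V_A × (R3‖R_L)/(R2 + R3‖R_L) = 19.05 × 42.52/49.61 = 16.3 V.

V ≈ 16.3 V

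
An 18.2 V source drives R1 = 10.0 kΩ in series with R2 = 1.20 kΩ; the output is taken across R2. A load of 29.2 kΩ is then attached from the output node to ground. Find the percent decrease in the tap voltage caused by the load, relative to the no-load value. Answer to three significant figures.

The divider's output (Thévenin) resistance is R1‖R2 = 1.071 kΩ.
Fractional drop under load = R_th/(R_th + R_L) = 1.071 / (1.071 + 29.2) = 0.03539.
So the output falls by 3.54 %.

3.54 %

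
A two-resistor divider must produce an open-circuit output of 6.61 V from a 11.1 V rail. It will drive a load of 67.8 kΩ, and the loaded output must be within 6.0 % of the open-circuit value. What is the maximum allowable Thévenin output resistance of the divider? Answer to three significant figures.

Loading drop = R_th/(R_th + R_L) ≤ 0.0600, so R_th ≤ R_L · ε/(1−ε) = 67.8 kΩ × 0.0600/0.9400 = 4.33 kΩ.

R_th ≤ 4.33 kΩ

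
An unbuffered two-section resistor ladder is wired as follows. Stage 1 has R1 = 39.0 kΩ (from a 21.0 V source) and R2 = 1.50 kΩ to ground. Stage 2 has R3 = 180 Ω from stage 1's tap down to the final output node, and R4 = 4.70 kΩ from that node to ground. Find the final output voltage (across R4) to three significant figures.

V_out ≈ 0.578 V

Stage 2 presents R3+R4 = 4880 Ω as a load on stage 1's tap.
Stage 1's lower leg becomes R2‖(R3+R4) = 1147 Ω, so V_mid = 21.0 × 1147/40150 = 0.6001 V.
Stage 2 is itself unloaded: V_out = V_mid × R4/(R3+R4) = 0.6001 × 4700/4880 = 0.578 V.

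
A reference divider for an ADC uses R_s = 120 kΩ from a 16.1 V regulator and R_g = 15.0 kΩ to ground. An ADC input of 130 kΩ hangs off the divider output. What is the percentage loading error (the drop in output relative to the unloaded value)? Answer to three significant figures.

9.30 %

Unloaded V = 16.1 × 15.0/135.0 = 1.7889 V.
Loaded: R_g‖R_L = 13.45 kΩ, giving V = 16.1 × 13.45/133.4 = 1.6225 V.
Drop = (1.7889 − 1.6225) / 1.7889 = 9.30 %.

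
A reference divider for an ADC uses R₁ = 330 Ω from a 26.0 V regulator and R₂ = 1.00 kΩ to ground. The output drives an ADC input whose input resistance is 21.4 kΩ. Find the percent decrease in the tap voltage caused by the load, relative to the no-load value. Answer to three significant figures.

1.15 %

The divider's output (Thévenin) resistance is R₁‖R₂ = 248.1 Ω.
Fractional drop under load = R_th/(R_th + R_L) = 248.1 / (248.1 + 21400) = 0.01146.
So the output falls by 1.15 %.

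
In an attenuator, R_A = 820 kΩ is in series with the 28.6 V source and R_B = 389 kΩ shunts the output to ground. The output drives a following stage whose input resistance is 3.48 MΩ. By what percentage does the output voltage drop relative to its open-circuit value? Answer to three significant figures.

The divider's output (Thévenin) resistance is R_A‖R_B = 263.8 kΩ.
Fractional drop under load = R_th/(R_th + R_L) = 263.8 / (263.8 + 3480) = 0.07047.
So the output falls by 7.05 %.

7.05 %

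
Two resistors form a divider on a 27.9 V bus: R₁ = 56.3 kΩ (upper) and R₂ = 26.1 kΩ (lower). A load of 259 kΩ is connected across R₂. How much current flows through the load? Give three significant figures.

I_L ≈ 0.0319 mA

R₂‖R_L = 23.71 kΩ; V_out = 27.9 × 23.71/80.01 = 8.268 V.
I_L = V_out / R_L = 8.268 / 259 kΩ = 0.0319 mA.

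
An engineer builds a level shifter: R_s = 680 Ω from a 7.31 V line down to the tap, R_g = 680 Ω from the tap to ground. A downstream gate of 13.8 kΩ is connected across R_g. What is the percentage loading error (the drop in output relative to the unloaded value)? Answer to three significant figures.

2.40 %

The divider's output (Thévenin) resistance is R_s‖R_g = 340.0 Ω.
Fractional drop under load = R_th/(R_th + R_L) = 340.0 / (340.0 + 13800) = 0.02405.
So the output falls by 2.40 %.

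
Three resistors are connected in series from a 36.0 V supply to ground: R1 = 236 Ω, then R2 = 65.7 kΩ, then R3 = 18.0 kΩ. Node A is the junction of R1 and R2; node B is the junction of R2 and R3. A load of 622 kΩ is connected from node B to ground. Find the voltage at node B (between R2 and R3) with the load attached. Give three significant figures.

V ≈ 7.55 V

At node B, R3 is in parallel with the load: R3‖R_L = 17490 Ω.
Below node A the resistance is R2 + (R3‖R_L) = 83190 Ω, so V_A = 36.0 × 83190/83430 = 35.90 V.
Then V_B = V_A × (R3‖R_L)/(R2 + R3‖R_L) = 35.90 × 17490/83190 = 7.55 V.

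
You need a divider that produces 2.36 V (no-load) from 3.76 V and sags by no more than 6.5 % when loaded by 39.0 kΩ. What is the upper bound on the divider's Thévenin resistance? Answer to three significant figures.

Loading drop = R_th/(R_th + R_L) ≤ 0.0650, so R_th ≤ R_L · ε/(1−ε) = 39.0 kΩ × 0.0650/0.9350 = 2.71 kΩ.

R_th ≤ 2.71 kΩ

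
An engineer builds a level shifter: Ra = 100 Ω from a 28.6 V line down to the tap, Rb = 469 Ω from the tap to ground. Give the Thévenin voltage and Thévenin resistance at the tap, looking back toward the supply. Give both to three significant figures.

V_th is the open-circuit tap voltage: 28.6 × 469/(100 + 469) = 23.6 V.
With the supply zeroed, Ra and Rb appear in parallel from the tap: R_th = Ra‖Rb = (100 × 469)/569.0 = 82.4 Ω.

V_th = 23.6 V, R_th = 82.4 Ω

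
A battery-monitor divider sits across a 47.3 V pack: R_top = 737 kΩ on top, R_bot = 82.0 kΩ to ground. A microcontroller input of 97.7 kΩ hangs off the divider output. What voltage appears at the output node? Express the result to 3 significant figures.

V_out ≈ 2.70 V

The load sits in parallel with R_bot: R_bot‖R_L = (82.0 × 97.7) / (82.0 + 97.7) = 44.58 kΩ.
V_out = 47.3 × 44.58 / (737 + 44.58) = 47.3 × 44.58/781.6 = 2.70 V.
(Unloaded it would have been 4.74 V.)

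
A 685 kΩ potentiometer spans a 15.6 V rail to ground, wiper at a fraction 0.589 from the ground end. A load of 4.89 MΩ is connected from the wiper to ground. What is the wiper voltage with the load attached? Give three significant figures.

The wiper splits the pot into (1−α)R = 281.5 kΩ above and αR = 403.5 kΩ below.
Lower section ‖ load = 372.7 kΩ.
V_wiper = 15.6 × 372.7/(281.5 + 372.7) = 8.89 V.

V ≈ 8.89 V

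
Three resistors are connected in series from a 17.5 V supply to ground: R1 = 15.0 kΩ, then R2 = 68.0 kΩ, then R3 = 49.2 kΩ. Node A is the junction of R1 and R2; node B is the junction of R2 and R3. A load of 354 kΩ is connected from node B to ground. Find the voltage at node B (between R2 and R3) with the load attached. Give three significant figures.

At node B, R3 is in parallel with the load: R3‖R_L = 43.20 kΩ.
Below node A the resistance is R2 + (R3‖R_L) = 111.2 kΩ, so V_A = 17.5 × 111.2/126.2 = 15.42 V.
Then V_B = V_A × (R3‖R_L)/(R2 + R3‖R_L) = 15.42 × 43.20/111.2 = 5.99 V.

V ≈ 5.99 V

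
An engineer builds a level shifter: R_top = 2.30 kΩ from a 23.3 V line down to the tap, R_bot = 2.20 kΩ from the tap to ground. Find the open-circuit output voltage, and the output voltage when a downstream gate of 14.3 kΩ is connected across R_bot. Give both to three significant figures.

Unloaded: 11.4 V; loaded: 10.6 V

Open-circuit: V = 23.3 × 2.20/(2.30 + 2.20) = 11.4 V.
With the load, R_bot becomes R_bot‖R_L = 1.907 kΩ, so V = 23.3 × 1.907/4.207 = 10.6 V.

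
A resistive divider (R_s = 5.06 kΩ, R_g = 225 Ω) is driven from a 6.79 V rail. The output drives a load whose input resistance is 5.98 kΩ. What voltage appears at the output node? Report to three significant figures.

V_out ≈ 0.279 V

The load sits in parallel with R_g: R_g‖R_L = (225 × 5980) / (225 + 5980) = 216.8 Ω.
V_out = 6.79 × 216.8 / (5060 + 216.8) = 6.79 × 216.8/5277 = 0.279 V.
(Unloaded it would have been 0.289 V.)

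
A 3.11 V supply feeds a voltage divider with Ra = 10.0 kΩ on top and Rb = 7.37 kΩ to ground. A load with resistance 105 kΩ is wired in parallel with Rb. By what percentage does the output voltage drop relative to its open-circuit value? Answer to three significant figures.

The divider's output (Thévenin) resistance is Ra‖Rb = 4.243 kΩ.
Fractional drop under load = R_th/(R_th + R_L) = 4.243 / (4.243 + 105) = 0.03884.
So the output falls by 3.88 %.

3.88 %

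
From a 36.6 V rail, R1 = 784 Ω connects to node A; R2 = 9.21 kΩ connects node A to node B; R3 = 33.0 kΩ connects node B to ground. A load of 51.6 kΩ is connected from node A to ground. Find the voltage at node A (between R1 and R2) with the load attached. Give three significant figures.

V ≈ 35.4 V

Below node A the series string R2+R3 = 42210 Ω sits in parallel with the 51600 Ω load: 23220 Ω.
V_A = 36.6 × 23220/(784 + 23220) = 35.4 V.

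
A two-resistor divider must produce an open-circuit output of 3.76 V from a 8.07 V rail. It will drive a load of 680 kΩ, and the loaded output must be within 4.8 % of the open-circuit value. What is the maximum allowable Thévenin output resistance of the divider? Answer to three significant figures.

R_th ≤ 34.3 kΩ

Loading drop = R_th/(R_th + R_L) ≤ 0.0480, so R_th ≤ R_L · ε/(1−ε) = 680 kΩ × 0.0480/0.9520 = 34.3 kΩ.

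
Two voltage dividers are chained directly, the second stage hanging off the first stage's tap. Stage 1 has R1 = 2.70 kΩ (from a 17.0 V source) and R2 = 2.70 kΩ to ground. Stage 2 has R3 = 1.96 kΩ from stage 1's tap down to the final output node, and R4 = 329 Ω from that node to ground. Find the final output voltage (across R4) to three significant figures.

Stage 2 presents R3+R4 = 2289 Ω as a load on stage 1's tap.
Stage 1's lower leg becomes R2‖(R3+R4) = 1239 Ω, so V_mid = 17.0 × 1239/3939 = 5.347 V.
Stage 2 is itself unloaded: V_out = V_mid × R4/(R3+R4) = 5.347 × 329/2289 = 0.768 V.

V_out ≈ 0.768 V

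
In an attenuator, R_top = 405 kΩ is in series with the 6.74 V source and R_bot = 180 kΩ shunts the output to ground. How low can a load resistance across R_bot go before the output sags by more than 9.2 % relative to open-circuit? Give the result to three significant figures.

Output resistance R_th = R_top‖R_bot = (405 × 180)/585.0 = 124.6 kΩ.
The fractional drop is R_th/(R_th + R_L); requiring this ≤ 0.0920 gives R_L ≥ R_th(1/0.0920 − 1) = 124.6 × 9.870 = 1.23 MΩ.

R_L(min) ≈ 1.23 MΩ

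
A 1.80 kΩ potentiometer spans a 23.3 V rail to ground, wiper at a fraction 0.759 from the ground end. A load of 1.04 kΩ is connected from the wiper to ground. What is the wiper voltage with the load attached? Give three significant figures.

V ≈ 13.4 V

The wiper splits the pot into (1−α)R = 433.8 Ω above and αR = 1366 Ω below.
Lower section ‖ load = 590.5 Ω.
V_wiper = 23.3 × 590.5/(433.8 + 590.5) = 13.4 V.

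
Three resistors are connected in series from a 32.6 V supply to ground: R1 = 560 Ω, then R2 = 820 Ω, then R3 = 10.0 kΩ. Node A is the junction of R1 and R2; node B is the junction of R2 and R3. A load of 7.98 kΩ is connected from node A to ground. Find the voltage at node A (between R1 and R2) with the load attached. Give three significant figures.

Below node A the series string R2+R3 = 10820 Ω sits in parallel with the 7980 Ω load: 4593 Ω.
V_A = 32.6 × 4593/(560 + 4593) = 29.1 V.

V ≈ 29.1 V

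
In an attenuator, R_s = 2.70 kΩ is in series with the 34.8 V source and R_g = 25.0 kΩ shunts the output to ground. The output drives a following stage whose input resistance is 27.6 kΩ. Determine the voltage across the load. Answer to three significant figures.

The load sits in parallel with R_g: R_g‖R_L = (25.0 × 27.6) / (25.0 + 27.6) = 13.12 kΩ.
V_out = 34.8 × 13.12 / (2.70 + 13.12) = 34.8 × 13.12/15.82 = 28.9 V.

V_out ≈ 28.9 V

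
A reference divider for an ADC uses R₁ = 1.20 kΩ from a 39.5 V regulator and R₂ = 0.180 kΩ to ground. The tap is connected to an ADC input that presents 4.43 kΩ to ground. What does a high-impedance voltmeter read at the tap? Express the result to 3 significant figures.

V_out ≈ 4.98 V

The load sits in parallel with R₂: R₂‖R_L = (180 × 4430) / (180 + 4430) = 173.0 Ω.
V_out = 39.5 × 173.0 / (1200 + 173.0) = 39.5 × 173.0/1373 = 4.98 V.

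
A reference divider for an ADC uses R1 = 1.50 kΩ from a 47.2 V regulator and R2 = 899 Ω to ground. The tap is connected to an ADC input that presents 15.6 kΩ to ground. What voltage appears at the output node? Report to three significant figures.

V_out ≈ 17.1 V

The load sits in parallel with R2: R2‖R_L = (899 × 15600) / (899 + 15600) = 850.0 Ω.
V_out = 47.2 × 850.0 / (1500 + 850.0) = 47.2 × 850.0/2350 = 17.1 V.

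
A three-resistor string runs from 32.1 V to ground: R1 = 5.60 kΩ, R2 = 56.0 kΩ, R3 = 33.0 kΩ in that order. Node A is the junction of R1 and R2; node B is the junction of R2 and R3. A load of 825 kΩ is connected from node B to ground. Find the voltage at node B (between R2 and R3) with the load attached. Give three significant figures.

At node B, R3 is in parallel with the load: R3‖R_L = 31.73 kΩ.
Below node A the resistance is R2 + (R3‖R_L) = 87.73 kΩ, so V_A = 32.1 × 87.73/93.33 = 30.17 V.
Then V_B = V_A × (R3‖R_L)/(R2 + R3‖R_L) = 30.17 × 31.73/87.73 = 10.9 V.

V ≈ 10.9 V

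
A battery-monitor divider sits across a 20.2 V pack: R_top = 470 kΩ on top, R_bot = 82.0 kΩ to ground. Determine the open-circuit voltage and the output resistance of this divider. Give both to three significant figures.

V_th is the open-circuit tap voltage: 20.2 × 82.0/(470 + 82.0) = 3.00 V.
With the supply zeroed, R_top and R_bot appear in parallel from the tap: R_th = R_top‖R_bot = (470 × 82.0)/552.0 = 69.8 kΩ.

V_th = 3.00 V, R_th = 69.8 kΩ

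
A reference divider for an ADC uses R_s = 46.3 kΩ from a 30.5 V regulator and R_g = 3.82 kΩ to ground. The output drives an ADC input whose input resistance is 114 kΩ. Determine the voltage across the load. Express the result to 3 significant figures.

The load sits in parallel with R_g: R_g‖R_L = (3.82 × 114) / (3.82 + 114) = 3.696 kΩ.
V_out = 30.5 × 3.696 / (46.3 + 3.696) = 30.5 × 3.696/50.00 = 2.25 V.
(Unloaded it would have been 2.32 V.)

V_out ≈ 2.25 V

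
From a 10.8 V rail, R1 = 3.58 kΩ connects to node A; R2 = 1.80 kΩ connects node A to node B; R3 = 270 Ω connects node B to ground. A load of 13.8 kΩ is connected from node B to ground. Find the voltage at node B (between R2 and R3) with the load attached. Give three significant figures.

V ≈ 0.507 V

At node B, R3 is in parallel with the load: R3‖R_L = 264.8 Ω.
Below node A the resistance is R2 + (R3‖R_L) = 2065 Ω, so V_A = 10.8 × 2065/5645 = 3.951 V.
Then V_B = V_A × (R3‖R_L)/(R2 + R3‖R_L) = 3.951 × 264.8/2065 = 0.507 V.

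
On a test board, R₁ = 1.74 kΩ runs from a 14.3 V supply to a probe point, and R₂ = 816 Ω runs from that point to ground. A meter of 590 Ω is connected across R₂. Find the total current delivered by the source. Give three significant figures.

R₂‖R_L = 342.4 Ω, so the source sees R₁ + R₂‖R_L = 2082 Ω.
I = 14.3 V / 2082 Ω = 6.87 mA.

I ≈ 6.87 mA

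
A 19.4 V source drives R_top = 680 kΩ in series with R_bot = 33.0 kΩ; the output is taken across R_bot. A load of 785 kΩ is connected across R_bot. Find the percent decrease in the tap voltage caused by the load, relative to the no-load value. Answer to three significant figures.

3.85 %

The divider's output (Thévenin) resistance is R_top‖R_bot = 31.47 kΩ.
Fractional drop under load = R_th/(R_th + R_L) = 31.47 / (31.47 + 785) = 0.03855.
So the output falls by 3.85 %.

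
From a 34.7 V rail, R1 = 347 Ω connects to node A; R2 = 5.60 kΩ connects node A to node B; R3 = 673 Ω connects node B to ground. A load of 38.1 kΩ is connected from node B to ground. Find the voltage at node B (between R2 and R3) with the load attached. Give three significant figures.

At node B, R3 is in parallel with the load: R3‖R_L = 661.3 Ω.
Below node A the resistance is R2 + (R3‖R_L) = 6261 Ω, so V_A = 34.7 × 6261/6608 = 32.88 V.
Then V_B = V_A × (R3‖R_L)/(R2 + R3‖R_L) = 32.88 × 661.3/6261 = 3.47 V.

V ≈ 3.47 V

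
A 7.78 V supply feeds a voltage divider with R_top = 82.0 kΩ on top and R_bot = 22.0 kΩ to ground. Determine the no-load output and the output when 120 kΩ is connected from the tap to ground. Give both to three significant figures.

Unloaded: 1.65 V; loaded: 1.44 V

Open-circuit: V = 7.78 × 22.0/(82.0 + 22.0) = 1.65 V.
With the load, R_bot becomes R_bot‖R_L = 18.59 kΩ, so V = 7.78 × 18.59/100.6 = 1.44 V.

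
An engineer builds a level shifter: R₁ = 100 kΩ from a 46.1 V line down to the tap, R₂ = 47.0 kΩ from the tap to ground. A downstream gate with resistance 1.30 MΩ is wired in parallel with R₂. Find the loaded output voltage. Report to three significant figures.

V_out ≈ 14.4 V

The load sits in parallel with R₂: R₂‖R_L = (47.0 × 1300) / (47.0 + 1300) = 45.36 kΩ.
V_out = 46.1 × 45.36 / (100 + 45.36) = 46.1 × 45.36/145.4 = 14.4 V.
(Unloaded it would have been 14.7 V.)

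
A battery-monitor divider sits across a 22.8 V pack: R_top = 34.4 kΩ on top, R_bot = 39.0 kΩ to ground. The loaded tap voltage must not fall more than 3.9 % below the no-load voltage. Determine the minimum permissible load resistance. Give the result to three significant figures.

R_L(min) ≈ 450 kΩ

Output resistance R_th = R_top‖R_bot = (34.4 × 39.0)/73.40 = 18.28 kΩ.
The fractional drop is R_th/(R_th + R_L); requiring this ≤ 0.0390 gives R_L ≥ R_th(1/0.0390 − 1) = 18.28 × 24.64 = 450 kΩ.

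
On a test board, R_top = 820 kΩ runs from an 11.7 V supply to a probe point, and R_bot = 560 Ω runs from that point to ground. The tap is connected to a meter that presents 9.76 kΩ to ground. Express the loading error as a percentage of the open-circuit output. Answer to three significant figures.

5.42 %

The divider's output (Thévenin) resistance is R_top‖R_bot = 559.6 Ω.
Fractional drop under load = R_th/(R_th + R_L) = 559.6 / (559.6 + 9760) = 0.05423.
So the output falls by 5.42 %.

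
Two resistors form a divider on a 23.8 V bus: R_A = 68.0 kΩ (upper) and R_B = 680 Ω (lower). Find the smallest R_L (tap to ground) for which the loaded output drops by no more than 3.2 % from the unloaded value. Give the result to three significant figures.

Output resistance R_th = R_A‖R_B = (68000 × 680)/68680 = 673.3 Ω.
The fractional drop is R_th/(R_th + R_L); requiring this ≤ 0.0320 gives R_L ≥ R_th(1/0.0320 − 1) = 673.3 × 30.25 = 20.4 kΩ.

R_L(min) ≈ 20.4 kΩ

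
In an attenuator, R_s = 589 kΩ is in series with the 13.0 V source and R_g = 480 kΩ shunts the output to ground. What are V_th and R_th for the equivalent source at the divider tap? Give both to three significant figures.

V_th = 5.84 V, R_th = 264 kΩ

V_th is the open-circuit tap voltage: 13.0 × 480/(589 + 480) = 5.84 V.
With the supply zeroed, R_s and R_g appear in parallel from the tap: R_th = R_s‖R_g = (589 × 480)/1069 = 264 kΩ.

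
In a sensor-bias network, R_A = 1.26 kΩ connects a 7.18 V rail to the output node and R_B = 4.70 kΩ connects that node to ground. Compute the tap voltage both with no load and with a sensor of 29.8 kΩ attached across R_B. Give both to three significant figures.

Unloaded: 5.66 V; loaded: 5.48 V

Open-circuit: V = 7.18 × 4.70/(1.26 + 4.70) = 5.66 V.
With the load, R_B becomes R_B‖R_L = 4.060 kΩ, so V = 7.18 × 4.060/5.320 = 5.48 V.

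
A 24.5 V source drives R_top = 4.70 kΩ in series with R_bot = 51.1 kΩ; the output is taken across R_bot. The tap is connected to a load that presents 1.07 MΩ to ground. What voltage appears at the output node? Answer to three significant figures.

The load sits in parallel with R_bot: R_bot‖R_L = (51.1 × 1070) / (51.1 + 1070) = 48.77 kΩ.
V_out = 24.5 × 48.77 / (4.70 + 48.77) = 24.5 × 48.77/53.47 = 22.3 V.
(Unloaded it would have been 22.4 V.)

V_out ≈ 22.3 V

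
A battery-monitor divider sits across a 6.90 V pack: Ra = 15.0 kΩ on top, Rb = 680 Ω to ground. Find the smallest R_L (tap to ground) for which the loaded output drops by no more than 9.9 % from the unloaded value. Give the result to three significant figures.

R_L(min) ≈ 5.92 kΩ

Output resistance R_th = Ra‖Rb = (15000 × 680)/15680 = 650.5 Ω.
The fractional drop is R_th/(R_th + R_L); requiring this ≤ 0.0990 gives R_L ≥ R_th(1/0.0990 − 1) = 650.5 × 9.101 = 5.92 kΩ.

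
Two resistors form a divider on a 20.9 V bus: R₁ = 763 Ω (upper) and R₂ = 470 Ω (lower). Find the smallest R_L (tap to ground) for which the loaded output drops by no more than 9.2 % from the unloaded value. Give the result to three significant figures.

Output resistance R_th = R₁‖R₂ = (763 × 470)/1233 = 290.8 Ω.
The fractional drop is R_th/(R_th + R_L); requiring this ≤ 0.0920 gives R_L ≥ R_th(1/0.0920 − 1) = 290.8 × 9.870 = 2.87 kΩ.

R_L(min) ≈ 2.87 kΩ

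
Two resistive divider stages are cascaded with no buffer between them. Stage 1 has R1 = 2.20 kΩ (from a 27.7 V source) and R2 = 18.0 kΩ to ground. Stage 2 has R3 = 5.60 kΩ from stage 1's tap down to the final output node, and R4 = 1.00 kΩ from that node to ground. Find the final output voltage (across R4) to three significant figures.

Stage 2 presents R3+R4 = 6.600 kΩ as a load on stage 1's tap.
Stage 1's lower leg becomes R2‖(R3+R4) = 4.829 kΩ, so V_mid = 27.7 × 4.829/7.029 = 19.03 V.
Stage 2 is itself unloaded: V_out = V_mid × R4/(R3+R4) = 19.03 × 1.00/6.600 = 2.88 V.

V_out ≈ 2.88 V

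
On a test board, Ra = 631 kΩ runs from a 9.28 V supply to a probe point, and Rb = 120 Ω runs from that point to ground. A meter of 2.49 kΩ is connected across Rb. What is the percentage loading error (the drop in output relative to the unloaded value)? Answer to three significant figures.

The divider's output (Thévenin) resistance is Ra‖Rb = 120.0 Ω.
Fractional drop under load = R_th/(R_th + R_L) = 120.0 / (120.0 + 2490) = 0.04597.
So the output falls by 4.60 %.

4.60 %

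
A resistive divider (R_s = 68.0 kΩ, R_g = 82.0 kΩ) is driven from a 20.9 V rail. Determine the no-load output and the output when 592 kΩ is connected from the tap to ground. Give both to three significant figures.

Unloaded: 11.4 V; loaded: 10.8 V

Open-circuit: V = 20.9 × 82.0/(68.0 + 82.0) = 11.4 V.
With the load, R_g becomes R_g‖R_L = 72.02 kΩ, so V = 20.9 × 72.02/140.0 = 10.8 V.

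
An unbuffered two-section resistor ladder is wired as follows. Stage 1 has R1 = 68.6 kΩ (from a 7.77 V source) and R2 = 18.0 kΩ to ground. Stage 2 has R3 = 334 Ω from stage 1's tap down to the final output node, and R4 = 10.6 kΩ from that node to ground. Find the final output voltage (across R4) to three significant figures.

Stage 2 presents R3+R4 = 10930 Ω as a load on stage 1's tap.
Stage 1's lower leg becomes R2‖(R3+R4) = 6802 Ω, so V_mid = 7.77 × 6802/75400 = 0.7009 V.
Stage 2 is itself unloaded: V_out = V_mid × R4/(R3+R4) = 0.7009 × 10600/10930 = 0.680 V.

V_out ≈ 0.680 V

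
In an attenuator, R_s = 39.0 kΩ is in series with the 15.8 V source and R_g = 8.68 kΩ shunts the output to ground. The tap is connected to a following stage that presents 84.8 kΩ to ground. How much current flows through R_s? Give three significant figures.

R_g‖R_L = 7.874 kΩ, so the source sees R_s + R_g‖R_L = 46.87 kΩ.
I = 15.8 V / 46.87 kΩ = 0.337 mA.

I ≈ 0.337 mA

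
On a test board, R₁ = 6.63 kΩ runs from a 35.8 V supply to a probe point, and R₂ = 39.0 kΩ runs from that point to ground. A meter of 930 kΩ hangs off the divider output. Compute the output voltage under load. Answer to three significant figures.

V_out ≈ 30.4 V

The load sits in parallel with R₂: R₂‖R_L = (39.0 × 930) / (39.0 + 930) = 37.43 kΩ.
V_out = 35.8 × 37.43 / (6.63 + 37.43) = 35.8 × 37.43/44.06 = 30.4 V.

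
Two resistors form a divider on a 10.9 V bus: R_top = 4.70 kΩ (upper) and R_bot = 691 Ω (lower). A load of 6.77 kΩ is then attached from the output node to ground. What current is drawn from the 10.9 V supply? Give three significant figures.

I ≈ 2.05 mA

R_bot‖R_L = 627.0 Ω, so the source sees R_top + R_bot‖R_L = 5327 Ω.
I = 10.9 V / 5327 Ω = 2.05 mA.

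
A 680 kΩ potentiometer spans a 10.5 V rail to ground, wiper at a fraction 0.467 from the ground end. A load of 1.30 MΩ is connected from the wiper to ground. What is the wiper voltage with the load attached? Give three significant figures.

V ≈ 4.34 V

The wiper splits the pot into (1−α)R = 362.4 kΩ above and αR = 317.6 kΩ below.
Lower section ‖ load = 255.2 kΩ.
V_wiper = 10.5 × 255.2/(362.4 + 255.2) = 4.34 V.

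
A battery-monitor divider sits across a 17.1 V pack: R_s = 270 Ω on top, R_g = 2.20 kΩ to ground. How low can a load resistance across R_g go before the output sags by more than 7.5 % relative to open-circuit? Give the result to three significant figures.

R_L(min) ≈ 2.97 kΩ

Output resistance R_th = R_s‖R_g = (270 × 2200)/2470 = 240.5 Ω.
The fractional drop is R_th/(R_th + R_L); requiring this ≤ 0.0750 gives R_L ≥ R_th(1/0.0750 − 1) = 240.5 × 12.33 = 2.97 kΩ.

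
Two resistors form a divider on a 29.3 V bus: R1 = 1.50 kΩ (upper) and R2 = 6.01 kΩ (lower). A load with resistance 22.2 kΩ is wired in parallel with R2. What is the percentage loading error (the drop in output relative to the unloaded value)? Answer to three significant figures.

The divider's output (Thévenin) resistance is R1‖R2 = 1.200 kΩ.
Fractional drop under load = R_th/(R_th + R_L) = 1.200 / (1.200 + 22.2) = 0.05130.
So the output falls by 5.13 %.

5.13 %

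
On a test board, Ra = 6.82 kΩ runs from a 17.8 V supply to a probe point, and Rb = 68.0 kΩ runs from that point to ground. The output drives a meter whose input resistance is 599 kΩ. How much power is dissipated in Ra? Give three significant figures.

Total resistance from the source is Ra + (Rb‖R_L) = 67.89 kΩ, so I = 17.8/67.89 kΩ = 0.2622 mA.
P = I²·Ra = (0.2622 mA)² × 6.82 kΩ = 0.469 mW.

P ≈ 0.469 mW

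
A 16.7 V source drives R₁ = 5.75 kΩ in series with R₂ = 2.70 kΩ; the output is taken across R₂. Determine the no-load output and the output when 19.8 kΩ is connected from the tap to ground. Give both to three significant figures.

Open-circuit: V = 16.7 × 2.70/(5.75 + 2.70) = 5.34 V.
With the load, R₂ becomes R₂‖R_L = 2.376 kΩ, so V = 16.7 × 2.376/8.126 = 4.88 V.

Unloaded: 5.34 V; loaded: 4.88 V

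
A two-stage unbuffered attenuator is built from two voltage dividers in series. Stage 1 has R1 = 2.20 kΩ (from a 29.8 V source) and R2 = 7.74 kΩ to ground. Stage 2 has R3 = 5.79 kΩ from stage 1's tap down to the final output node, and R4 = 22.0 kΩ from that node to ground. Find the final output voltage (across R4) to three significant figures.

Stage 2 presents R3+R4 = 27.79 kΩ as a load on stage 1's tap.
Stage 1's lower leg becomes R2‖(R3+R4) = 6.054 kΩ, so V_mid = 29.8 × 6.054/8.254 = 21.86 V.
Stage 2 is itself unloaded: V_out = V_mid × R4/(R3+R4) = 21.86 × 22.0/27.79 = 17.3 V.

V_out ≈ 17.3 V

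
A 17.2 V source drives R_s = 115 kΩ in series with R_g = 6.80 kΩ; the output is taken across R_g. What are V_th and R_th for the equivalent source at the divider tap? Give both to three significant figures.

V_th = 0.960 V, R_th = 6.42 kΩ

V_th is the open-circuit tap voltage: 17.2 × 6.80/(115 + 6.80) = 0.960 V.
With the supply zeroed, R_s and R_g appear in parallel from the tap: R_th = R_s‖R_g = (115 × 6.80)/121.8 = 6.42 kΩ.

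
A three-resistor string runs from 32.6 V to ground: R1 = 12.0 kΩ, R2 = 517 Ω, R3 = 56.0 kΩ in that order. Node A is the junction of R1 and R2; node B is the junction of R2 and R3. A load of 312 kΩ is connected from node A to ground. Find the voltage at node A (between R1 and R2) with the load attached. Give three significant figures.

V ≈ 26.1 V

Below node A the series string R2+R3 = 56520 Ω sits in parallel with the 312000 Ω load: 47850 Ω.
V_A = 32.6 × 47850/(12000 + 47850) = 26.1 V.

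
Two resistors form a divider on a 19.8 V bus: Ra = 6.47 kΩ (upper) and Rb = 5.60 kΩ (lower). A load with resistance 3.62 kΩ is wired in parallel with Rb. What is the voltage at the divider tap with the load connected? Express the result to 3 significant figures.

V_out ≈ 5.02 V

The load sits in parallel with Rb: Rb‖R_L = (5.60 × 3.62) / (5.60 + 3.62) = 2.199 kΩ.
V_out = 19.8 × 2.199 / (6.47 + 2.199) = 19.8 × 2.199/8.669 = 5.02 V.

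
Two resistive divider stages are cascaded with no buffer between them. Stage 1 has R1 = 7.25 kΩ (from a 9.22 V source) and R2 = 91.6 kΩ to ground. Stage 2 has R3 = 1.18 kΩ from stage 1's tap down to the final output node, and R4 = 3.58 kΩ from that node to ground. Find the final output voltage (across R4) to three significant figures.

Stage 2 presents R3+R4 = 4.760 kΩ as a load on stage 1's tap.
Stage 1's lower leg becomes R2‖(R3+R4) = 4.525 kΩ, so V_mid = 9.22 × 4.525/11.77 = 3.543 V.
Stage 2 is itself unloaded: V_out = V_mid × R4/(R3+R4) = 3.543 × 3.58/4.760 = 2.66 V.

V_out ≈ 2.66 V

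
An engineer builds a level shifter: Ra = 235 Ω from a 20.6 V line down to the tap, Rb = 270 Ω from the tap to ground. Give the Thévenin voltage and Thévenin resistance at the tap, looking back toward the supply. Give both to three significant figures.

V_th is the open-circuit tap voltage: 20.6 × 270/(235 + 270) = 11.0 V.
With the supply zeroed, Ra and Rb appear in parallel from the tap: R_th = Ra‖Rb = (235 × 270)/505.0 = 126 Ω.

V_th = 11.0 V, R_th = 126 Ω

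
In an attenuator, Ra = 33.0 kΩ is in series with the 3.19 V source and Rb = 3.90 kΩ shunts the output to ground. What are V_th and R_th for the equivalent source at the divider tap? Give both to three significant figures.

V_th is the open-circuit tap voltage: 3.19 × 3.90/(33.0 + 3.90) = 0.337 V.
With the supply zeroed, Ra and Rb appear in parallel from the tap: R_th = Ra‖Rb = (33.0 × 3.90)/36.90 = 3.49 kΩ.

V_th = 0.337 V, R_th = 3.49 kΩ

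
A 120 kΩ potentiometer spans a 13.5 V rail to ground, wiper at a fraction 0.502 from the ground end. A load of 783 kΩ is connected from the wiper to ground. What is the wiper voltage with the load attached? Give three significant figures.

The wiper splits the pot into (1−α)R = 59.76 kΩ above and αR = 60.24 kΩ below.
Lower section ‖ load = 55.94 kΩ.
V_wiper = 13.5 × 55.94/(59.76 + 55.94) = 6.53 V.

V ≈ 6.53 V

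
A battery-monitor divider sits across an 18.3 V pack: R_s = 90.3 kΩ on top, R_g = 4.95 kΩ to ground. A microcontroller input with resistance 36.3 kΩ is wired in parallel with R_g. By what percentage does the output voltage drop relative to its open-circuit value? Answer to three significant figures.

11.4 %

Unloaded V = 18.3 × 4.95/95.25 = 0.95102 V.
Loaded: R_g‖R_L = 4.356 kΩ, giving V = 18.3 × 4.356/94.66 = 0.84215 V.
Drop = (0.95102 − 0.84215) / 0.95102 = 11.4 %.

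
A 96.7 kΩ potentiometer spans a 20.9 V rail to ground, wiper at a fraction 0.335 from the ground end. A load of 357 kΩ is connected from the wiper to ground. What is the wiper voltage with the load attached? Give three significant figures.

The wiper splits the pot into (1−α)R = 64.31 kΩ above and αR = 32.39 kΩ below.
Lower section ‖ load = 29.70 kΩ.
V_wiper = 20.9 × 29.70/(64.31 + 29.70) = 6.60 V.

V ≈ 6.60 V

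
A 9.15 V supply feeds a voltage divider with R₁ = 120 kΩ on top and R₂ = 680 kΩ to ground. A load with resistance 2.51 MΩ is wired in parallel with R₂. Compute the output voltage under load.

V_out ≈ 7.47 V

The load sits in parallel with R₂: R₂‖R_L = (680 × 2510) / (680 + 2510) = 535.0 kΩ.
V_out = 9.15 × 535.0 / (120 + 535.0) = 9.15 × 535.0/655.0 = 7.47 V.
(Unloaded it would have been 7.78 V.)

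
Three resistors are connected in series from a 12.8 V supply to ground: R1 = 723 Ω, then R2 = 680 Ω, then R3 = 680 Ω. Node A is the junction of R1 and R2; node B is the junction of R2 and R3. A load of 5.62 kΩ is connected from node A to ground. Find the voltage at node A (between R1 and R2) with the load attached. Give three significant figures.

V ≈ 7.71 V

Below node A the series string R2+R3 = 1360 Ω sits in parallel with the 5620 Ω load: 1095 Ω.
V_A = 12.8 × 1095/(723 + 1095) = 7.71 V.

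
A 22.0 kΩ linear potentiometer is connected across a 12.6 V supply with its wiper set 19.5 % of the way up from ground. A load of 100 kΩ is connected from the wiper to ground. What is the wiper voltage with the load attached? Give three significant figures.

V ≈ 2.37 V

The wiper splits the pot into (1−α)R = 17.71 kΩ above and αR = 4.290 kΩ below.
Lower section ‖ load = 4.114 kΩ.
V_wiper = 12.6 × 4.114/(17.71 + 4.114) = 2.37 V.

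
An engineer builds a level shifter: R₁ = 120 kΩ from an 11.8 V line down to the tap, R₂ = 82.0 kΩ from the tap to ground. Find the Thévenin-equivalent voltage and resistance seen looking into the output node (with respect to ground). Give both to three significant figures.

V_th = 4.79 V, R_th = 48.7 kΩ

V_th is the open-circuit tap voltage: 11.8 × 82.0/(120 + 82.0) = 4.79 V.
With the supply zeroed, R₁ and R₂ appear in parallel from the tap: R_th = R₁‖R₂ = (120 × 82.0)/202.0 = 48.7 kΩ.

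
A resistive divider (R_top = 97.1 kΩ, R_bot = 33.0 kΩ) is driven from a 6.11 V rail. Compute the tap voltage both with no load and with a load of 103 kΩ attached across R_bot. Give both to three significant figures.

Unloaded: 1.55 V; loaded: 1.25 V

Open-circuit: V = 6.11 × 33.0/(97.1 + 33.0) = 1.55 V.
With the load, R_bot becomes R_bot‖R_L = 24.99 kΩ, so V = 6.11 × 24.99/122.1 = 1.25 V.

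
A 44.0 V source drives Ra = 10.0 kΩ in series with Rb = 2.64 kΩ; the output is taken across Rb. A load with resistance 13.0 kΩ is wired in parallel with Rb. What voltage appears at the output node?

V_out ≈ 7.92 V

The load sits in parallel with Rb: Rb‖R_L = (2.64 × 13.0) / (2.64 + 13.0) = 2.194 kΩ.
V_out = 44.0 × 2.194 / (10.0 + 2.194) = 44.0 × 2.194/12.19 = 7.92 V.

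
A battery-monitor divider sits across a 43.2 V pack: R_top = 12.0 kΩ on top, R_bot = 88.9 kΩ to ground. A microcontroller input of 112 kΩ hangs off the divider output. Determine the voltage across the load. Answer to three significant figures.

V_out ≈ 34.8 V

The load sits in parallel with R_bot: R_bot‖R_L = (88.9 × 112) / (88.9 + 112) = 49.56 kΩ.
V_out = 43.2 × 49.56 / (12.0 + 49.56) = 43.2 × 49.56/61.56 = 34.8 V.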